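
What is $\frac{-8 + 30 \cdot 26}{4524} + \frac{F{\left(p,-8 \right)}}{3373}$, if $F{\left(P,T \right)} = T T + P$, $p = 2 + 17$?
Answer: $\frac{744862}{3814863} \approx 0.19525$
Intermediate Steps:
$p = 19$
$F{\left(P,T \right)} = P + T^{2}$ ($F{\left(P,T \right)} = T^{2} + P = P + T^{2}$)
$\frac{-8 + 30 \cdot 26}{4524} + \frac{F{\left(p,-8 \right)}}{3373} = \frac{-8 + 30 \cdot 26}{4524} + \frac{19 + \left(-8\right)^{2}}{3373} = \left(-8 + 780\right) \frac{1}{4524} + \left(19 + 64\right) \frac{1}{3373} = 772 \cdot \frac{1}{4524} + 83 \cdot \frac{1}{3373} = \frac{193}{1131} + \frac{83}{3373} = \frac{744862}{3814863}$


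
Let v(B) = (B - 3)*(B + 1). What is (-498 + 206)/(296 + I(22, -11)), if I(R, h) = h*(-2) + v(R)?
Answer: -292/755 ≈ -0.38675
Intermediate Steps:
v(B) = (1 + B)*(-3 + B) (v(B) = (-3 + B)*(1 + B) = (1 + B)*(-3 + B))
I(R, h) = -3 + R² - 2*R - 2*h (I(R, h) = h*(-2) + (-3 + R² - 2*R) = -2*h + (-3 + R² - 2*R) = -3 + R² - 2*R - 2*h)
(-498 + 206)/(296 + I(22, -11)) = (-498 + 206)/(296 + (-3 + 22² - 2*22 - 2*(-11))) = -292/(296 + (-3 + 484 - 44 + 22)) = -292/(296 + 459) = -292/755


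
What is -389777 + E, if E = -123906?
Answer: -513683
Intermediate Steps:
-389777 + E = -389777 - 123906 = -513683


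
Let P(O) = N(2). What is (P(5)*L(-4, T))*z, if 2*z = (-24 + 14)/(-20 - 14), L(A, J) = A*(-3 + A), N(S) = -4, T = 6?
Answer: -280/17 ≈ -16.471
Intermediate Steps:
P(O) = -4
z = 5/34 (z = ((-24 + 14)/(-20 - 14))/2 = (-10/(-34))/2 = (-10*(-1/34))/2 = (1/2)*(5/17) = 5/34 ≈ 0.14706)
(P(5)*L(-4, T))*z = -(-16)*(-3 - 4)*(5/34) = -(-16)*(-7)*(5/34) = -4*28*(5/34) = -112*5/34 = -280/17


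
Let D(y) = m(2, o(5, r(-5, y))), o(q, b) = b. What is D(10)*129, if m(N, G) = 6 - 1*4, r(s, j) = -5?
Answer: 258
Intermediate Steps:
m(N, G) = 2 (m(N, G) = 6 - 4 = 2)
D(y) = 2
D(10)*129 = 2*129 = 258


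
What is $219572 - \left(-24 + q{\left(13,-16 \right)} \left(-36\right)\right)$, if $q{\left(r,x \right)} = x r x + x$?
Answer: $338828$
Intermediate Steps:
$q{\left(r,x \right)} = x + r x^{2}$ ($q{\left(r,x \right)} = r x x + x = r x^{2} + x = x + r x^{2}$)
$219572 - \left(-24 + q{\left(13,-16 \right)} \left(-36\right)\right) = 219572 - \left(-24 + - 16 \left(1 + 13 \left(-16\right)\right) \left(-36\right)\right) = 219572 - \left(-24 + - 16 \left(1 - 208\right) \left(-36\right)\right) = 219572 - \left(-24 + \left(-16\right) \left(-207\right) \left(-36\right)\right) = 219572 - \left(-24 + 3312 \left(-36\right)\right) = 219572 - \left(-24 - 119232\right) = 219572 - -119256 = 219572 + 119256 = 338828$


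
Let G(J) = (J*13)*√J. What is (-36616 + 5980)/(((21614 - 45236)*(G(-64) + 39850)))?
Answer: 50868525/1606615719833 + 8496384*I/1606615719833 ≈ 3.1662e-5 + 5.2884e-6*I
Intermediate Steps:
G(J) = 13*J^(3/2) (G(J) = (13*J)*√J = 13*J^(3/2))
(-36616 + 5980)/(((21614 - 45236)*(G(-64) + 39850))) = (-36616 + 5980)/(((21614 - 45236)*(13*(-64)^(3/2) + 39850))) = -30636*(-1/(23622*(13*(-512*I) + 39850))) = -30636*(-1/(23622*(-6656*I + 39850))) = -(-50868525/1606615719833 - 8496384*I/1606615719833) = -30636*(-941336700 - 157228032*I)/910835436813483024 = -851*(-941336700 - 157228032*I)/25300984355930084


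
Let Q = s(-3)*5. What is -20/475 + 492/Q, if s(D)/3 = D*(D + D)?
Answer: 1522/855 ≈ 1.7801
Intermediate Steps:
s(D) = 6*D² (s(D) = 3*(D*(D + D)) = 3*(D*(2*D)) = 3*(2*D²) = 6*D²)
Q = 270 (Q = (6*(-3)²)*5 = (6*9)*5 = 54*5 = 270)
-20/475 + 492/Q = -20/475 + 492/270 = -20*1/475 + 492*(1/270) = -4/95 + 82/45 = 1522/855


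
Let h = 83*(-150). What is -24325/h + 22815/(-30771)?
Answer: 158789/130974 ≈ 1.2124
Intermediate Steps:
h = -12450
-24325/h + 22815/(-30771) = -24325/(-12450) + 22815/(-30771) = -24325*(-1/12450) + 22815*(-1/30771) = 973/498 - 195/263 = 158789/130974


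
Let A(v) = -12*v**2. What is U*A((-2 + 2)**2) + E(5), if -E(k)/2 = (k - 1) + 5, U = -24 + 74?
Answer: -18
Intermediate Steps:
U = 50
E(k) = -8 - 2*k (E(k) = -2*((k - 1) + 5) = -2*((-1 + k) + 5) = -2*(4 + k) = -8 - 2*k)
U*A((-2 + 2)**2) + E(5) = 50*(-12*(-2 + 2)**4) + (-8 - 2*5) = 50*(-12*(0**2)**2) + (-8 - 10) = 50*(-12*0**2) - 18 = 50*(-12*0) - 18 = 50*0 - 18 = 0 - 18 = -18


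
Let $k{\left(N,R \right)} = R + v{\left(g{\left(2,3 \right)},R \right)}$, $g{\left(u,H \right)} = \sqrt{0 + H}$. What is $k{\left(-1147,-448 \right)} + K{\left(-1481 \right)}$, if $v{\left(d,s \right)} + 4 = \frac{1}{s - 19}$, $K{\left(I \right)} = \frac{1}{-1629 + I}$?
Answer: $- \frac{656474817}{1452370} \approx -452.0$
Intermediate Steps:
$g{\left(u,H \right)} = \sqrt{H}$
$v{\left(d,s \right)} = -4 + \frac{1}{-19 + s}$ ($v{\left(d,s \right)} = -4 + \frac{1}{s - 19} = -4 + \frac{1}{-19 + s}$)
$k{\left(N,R \right)} = R + \frac{77 - 4 R}{-19 + R}$
$k{\left(-1147,-448 \right)} + K{\left(-1481 \right)} = \frac{77 + \left(-448\right)^{2} - -10304}{-19 - 448} + \frac{1}{-1629 - 1481} = \frac{77 + 200704 + 10304}{-467} + \frac{1}{-3110} = \left(- \frac{1}{467}\right) 211085 - \frac{1}{3110} = - \frac{211085}{467} - \frac{1}{3110} = - \frac{656474817}{1452370}$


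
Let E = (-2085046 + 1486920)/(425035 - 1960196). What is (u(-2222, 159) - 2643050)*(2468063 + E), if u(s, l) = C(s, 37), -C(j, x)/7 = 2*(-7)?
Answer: -10013813863750226088/1535161 ≈ -6.5230e+12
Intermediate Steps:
C(j, x) = 98 (C(j, x) = -14*(-7) = -7*(-14) = 98)
u(s, l) = 98
E = 598126/1535161 (E = -598126/(-1535161) = -598126*(-1/1535161) = 598126/1535161 ≈ 0.38962)
(u(-2222, 159) - 2643050)*(2468063 + E) = (98 - 2643050)*(2468063 + 598126/1535161) = -2642952*3788874661269/1535161 = -10013813863750226088/1535161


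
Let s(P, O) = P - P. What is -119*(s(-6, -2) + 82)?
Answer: -9758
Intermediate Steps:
s(P, O) = 0
-119*(s(-6, -2) + 82) = -119*(0 + 82) = -119*82 = -9758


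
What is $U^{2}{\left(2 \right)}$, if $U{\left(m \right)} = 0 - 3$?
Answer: $9$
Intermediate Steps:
$U{\left(m \right)} = -3$
$U^{2}{\left(2 \right)} = \left(-3\right)^{2} = 9$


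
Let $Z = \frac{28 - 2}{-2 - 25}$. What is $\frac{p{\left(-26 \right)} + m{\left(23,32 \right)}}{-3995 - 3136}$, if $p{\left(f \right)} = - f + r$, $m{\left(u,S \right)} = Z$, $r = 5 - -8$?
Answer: $- \frac{1027}{192537} \approx -0.005334$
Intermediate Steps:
$r = 13$ ($r = 5 + 8 = 13$)
$Z = - \frac{26}{27}$ ($Z = \frac{26}{-27} = 26 \left(- \frac{1}{27}\right) = - \frac{26}{27} \approx -0.96296$)
$m{\left(u,S \right)} = - \frac{26}{27}$
$p{\left(f \right)} = 13 - f$ ($p{\left(f \right)} = - f + 13 = 13 - f$)
$\frac{p{\left(-26 \right)} + m{\left(23,32 \right)}}{-3995 - 3136} = \frac{\left(13 - -26\right) - \frac{26}{27}}{-3995 - 3136} = \frac{\left(13 + 26\right) - \frac{26}{27}}{-7131} = \left(39 - \frac{26}{27}\right) \left(- \frac{1}{7131}\right) = \frac{1027}{27} \left(- \frac{1}{7131}\right) = - \frac{1027}{192537}$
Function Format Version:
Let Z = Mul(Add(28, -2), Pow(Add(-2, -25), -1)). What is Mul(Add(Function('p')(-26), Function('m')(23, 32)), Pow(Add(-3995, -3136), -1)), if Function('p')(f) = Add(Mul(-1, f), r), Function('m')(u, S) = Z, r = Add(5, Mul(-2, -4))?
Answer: Rational(-1027, 192537) ≈ -0.0053340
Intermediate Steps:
r = 13 (r = Add(5, 8) = 13)
Z = Rational(-26, 27) (Z = Mul(26, Pow(-27, -1)) = Mul(26, Rational(-1, 27)) = Rational(-26, 27) ≈ -0.96296)
Function('m')(u, S) = Rational(-26, 27)
Function('p')(f) = Add(13, Mul(-1, f)) (Function('p')(f) = Add(Mul(-1, f), 13) = Add(13, Mul(-1, f)))
Mul(Add(Function('p')(-26), Function('m')(23, 32)), Pow(Add(-3995, -3136), -1)) = Mul(Add(Add(13, Mul(-1, -26)), Rational(-26, 27)), Pow(Add(-3995, -3136), -1)) = Mul(Add(Add(13, 26), Rational(-26, 27)), Pow(-7131, -1)) = Mul(Add(39, Rational(-26, 27)), Rational(-1, 7131)) = Mul(Rational(1027, 27), Rational(-1, 7131)) = Rational(-1027, 192537)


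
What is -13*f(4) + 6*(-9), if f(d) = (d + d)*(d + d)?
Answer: -886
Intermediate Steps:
f(d) = 4*d**2 (f(d) = (2*d)*(2*d) = 4*d**2)
-13*f(4) + 6*(-9) = -52*4**2 + 6*(-9) = -52*16 - 54 = -13*64 - 54 = -832 - 54 = -886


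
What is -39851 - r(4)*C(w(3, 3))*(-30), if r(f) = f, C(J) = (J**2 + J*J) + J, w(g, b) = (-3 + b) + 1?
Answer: -39491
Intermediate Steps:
w(g, b) = -2 + b
C(J) = J + 2*J**2 (C(J) = (J**2 + J**2) + J = 2*J**2 + J = J + 2*J**2)
-39851 - r(4)*C(w(3, 3))*(-30) = -39851 - 4*((-2 + 3)*(1 + 2*(-2 + 3)))*(-30) = -39851 - 4*(1*(1 + 2*1))*(-30) = -39851 - 4*(1*(1 + 2))*(-30) = -39851 - 4*(1*3)*(-30) = -39851 - 4*3*(-30) = -39851 - 12*(-30) = -39851 - 1*(-360) = -39851 + 360 = -39491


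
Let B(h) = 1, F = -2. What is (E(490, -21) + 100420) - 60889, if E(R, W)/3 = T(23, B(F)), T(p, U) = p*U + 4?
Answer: 39612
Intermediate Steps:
T(p, U) = 4 + U*p (T(p, U) = U*p + 4 = 4 + U*p)
E(R, W) = 81 (E(R, W) = 3*(4 + 1*23) = 3*(4 + 23) = 3*27 = 81)
(E(490, -21) + 100420) - 60889 = (81 + 100420) - 60889 = 100501 - 60889 = 39612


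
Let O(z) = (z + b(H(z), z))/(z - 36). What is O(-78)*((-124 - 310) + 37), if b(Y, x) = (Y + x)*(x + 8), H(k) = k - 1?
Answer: 2166032/57 ≈ 38001.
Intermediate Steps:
H(k) = -1 + k
b(Y, x) = (8 + x)*(Y + x) (b(Y, x) = (Y + x)*(8 + x) = (8 + x)*(Y + x))
O(z) = (-8 + z² + 17*z + z*(-1 + z))/(-36 + z) (O(z) = (z + (z² + 8*(-1 + z) + 8*z + (-1 + z)*z))/(z - 36) = (z + (z² + (-8 + 8*z) + 8*z + z*(-1 + z)))/(-36 + z) = (z + (-8 + z² + 16*z + z*(-1 + z)))/(-36 + z) = (-8 + z² + 17*z + z*(-1 + z))/(-36 + z))
O(-78)*((-124 - 310) + 37) = (2*(-4 + (-78)² + 8*(-78))/(-36 - 78))*((-124 - 310) + 37) = (2*(-4 + 6084 - 624)/(-114))*(-434 + 37) = (2*(-1/114)*5456)*(-397) = -5456/57*(-397) = 2166032/57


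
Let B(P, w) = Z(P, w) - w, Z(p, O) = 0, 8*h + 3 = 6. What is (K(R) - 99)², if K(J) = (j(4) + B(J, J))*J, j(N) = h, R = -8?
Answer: 27556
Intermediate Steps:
h = 3/8 (h = -3/8 + (⅛)*6 = -3/8 + ¾ = 3/8 ≈ 0.37500)
j(N) = 3/8
B(P, w) = -w (B(P, w) = 0 - w = -w)
K(J) = J*(3/8 - J) (K(J) = (3/8 - J)*J = J*(3/8 - J))
(K(R) - 99)² = ((⅛)*(-8)*(3 - 8*(-8)) - 99)² = ((⅛)*(-8)*(3 + 64) - 99)² = ((⅛)*(-8)*67 - 99)² = (-67 - 99)² = (-166)² = 27556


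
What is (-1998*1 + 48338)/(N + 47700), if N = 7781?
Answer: 46340/55481 ≈ 0.83524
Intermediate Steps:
(-1998*1 + 48338)/(N + 47700) = (-1998*1 + 48338)/(7781 + 47700) = (-1998 + 48338)/55481 = 46340*(1/55481) = 46340/55481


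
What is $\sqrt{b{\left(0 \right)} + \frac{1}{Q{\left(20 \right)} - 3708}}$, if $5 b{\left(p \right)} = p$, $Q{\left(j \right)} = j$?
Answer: $\frac{i \sqrt{922}}{1844} \approx 0.016467 i$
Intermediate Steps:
$b{\left(p \right)} = \frac{p}{5}$
$\sqrt{b{\left(0 \right)} + \frac{1}{Q{\left(20 \right)} - 3708}} = \sqrt{\frac{1}{5} \cdot 0 + \frac{1}{20 - 3708}} = \sqrt{0 + \frac{1}{-3688}} = \sqrt{0 - \frac{1}{3688}} = \sqrt{- \frac{1}{3688}} = \frac{i \sqrt{922}}{1844}$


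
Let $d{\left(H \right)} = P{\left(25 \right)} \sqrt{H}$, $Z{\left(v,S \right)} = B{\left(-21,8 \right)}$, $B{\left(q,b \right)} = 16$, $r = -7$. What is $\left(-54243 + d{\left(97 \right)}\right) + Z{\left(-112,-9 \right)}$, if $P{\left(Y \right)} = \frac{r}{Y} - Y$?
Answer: $-54227 - \frac{632 \sqrt{97}}{25} \approx -54476.0$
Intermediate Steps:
$Z{\left(v,S \right)} = 16$
$P{\left(Y \right)} = - Y - \frac{7}{Y}$ ($P{\left(Y \right)} = - \frac{7}{Y} - Y = - Y - \frac{7}{Y}$)
$d{\left(H \right)} = - \frac{632 \sqrt{H}}{25}$ ($d{\left(H \right)} = \left(\left(-1\right) 25 - \frac{7}{25}\right) \sqrt{H} = \left(-25 - \frac{7}{25}\right) \sqrt{H} = - \frac{632 \sqrt{H}}{25}$)
$\left(-54243 + d{\left(97 \right)}\right) + Z{\left(-112,-9 \right)} = \left(-54243 - \frac{632 \sqrt{97}}{25}\right) + 16 = -54227 - \frac{632 \sqrt{97}}{25}$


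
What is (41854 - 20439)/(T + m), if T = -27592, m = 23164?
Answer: -21415/4428 ≈ -4.8363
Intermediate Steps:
(41854 - 20439)/(T + m) = (41854 - 20439)/(-27592 + 23164) = 21415/(-4428) = 21415*(-1/4428) = -21415/4428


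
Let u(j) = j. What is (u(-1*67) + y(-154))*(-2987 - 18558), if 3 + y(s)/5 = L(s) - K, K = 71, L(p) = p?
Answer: 26004815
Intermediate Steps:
y(s) = -370 + 5*s (y(s) = -15 + 5*(s - 1*71) = -15 + 5*(s - 71) = -15 + 5*(-71 + s) = -15 + (-355 + 5*s) = -370 + 5*s)
(u(-1*67) + y(-154))*(-2987 - 18558) = (-1*67 + (-370 + 5*(-154)))*(-2987 - 18558) = (-67 + (-370 - 770))*(-21545) = (-67 - 1140)*(-21545) = -1207*(-21545) = 26004815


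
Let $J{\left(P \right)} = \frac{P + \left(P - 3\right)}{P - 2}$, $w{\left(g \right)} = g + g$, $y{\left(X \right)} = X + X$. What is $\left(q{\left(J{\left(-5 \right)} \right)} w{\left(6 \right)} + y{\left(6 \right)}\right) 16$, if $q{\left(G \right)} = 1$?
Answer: $384$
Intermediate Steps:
$y{\left(X \right)} = 2 X$
$w{\left(g \right)} = 2 g$
$J{\left(P \right)} = \frac{-3 + 2 P}{-2 + P}$ ($J{\left(P \right)} = \frac{P + \left(P - 3\right)}{-2 + P} = \frac{P + \left(-3 + P\right)}{-2 + P} = \frac{-3 + 2 P}{-2 + P}$)
$\left(q{\left(J{\left(-5 \right)} \right)} w{\left(6 \right)} + y{\left(6 \right)}\right) 16 = \left(1 \cdot 2 \cdot 6 + 2 \cdot 6\right) 16 = \left(1 \cdot 12 + 12\right) 16 = \left(12 + 12\right) 16 = 24 \cdot 16 = 384$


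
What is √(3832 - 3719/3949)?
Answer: √59743824701/3949 ≈ 61.896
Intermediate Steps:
√(3832 - 3719/3949) = √(15128849/3949) = √59743824701/3949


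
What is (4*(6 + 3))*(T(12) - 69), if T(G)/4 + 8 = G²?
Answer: 17100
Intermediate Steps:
T(G) = -32 + 4*G²
(4*(6 + 3))*(T(12) - 69) = (4*(6 + 3))*((-32 + 4*12²) - 69) = (4*9)*((-32 + 4*144) - 69) = 36*((-32 + 576) - 69) = 36*(544 - 69) = 36*475 = 17100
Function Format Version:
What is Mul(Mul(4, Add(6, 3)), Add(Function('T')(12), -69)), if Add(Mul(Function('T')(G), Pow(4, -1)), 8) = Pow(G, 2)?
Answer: 17100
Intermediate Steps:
Function('T')(G) = Add(-32, Mul(4, Pow(G, 2)))
Mul(Mul(4, Add(6, 3)), Add(Function('T')(12), -69)) = Mul(Mul(4, Add(6, 3)), Add(Add(-32, Mul(4, Pow(12, 2))), -69)) = Mul(Mul(4, 9), Add(Add(-32, Mul(4, 144)), -69)) = Mul(36, Add(Add(-32, 576), -69)) = Mul(36, Add(544, -69)) = Mul(36, 475) = 17100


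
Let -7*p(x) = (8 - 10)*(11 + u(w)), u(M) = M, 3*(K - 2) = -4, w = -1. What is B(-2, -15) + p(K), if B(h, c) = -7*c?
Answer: 755/7 ≈ 107.86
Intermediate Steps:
K = ⅔ (K = 2 + (⅓)*(-4) = 2 - 4/3 = ⅔ ≈ 0.66667)
p(x) = 20/7 (p(x) = -(8 - 10)*(11 - 1)/7 = -(-2)*10/7 = -⅐*(-20) = 20/7)
B(-2, -15) + p(K) = -7*(-15) + 20/7 = 105 + 20/7 = 755/7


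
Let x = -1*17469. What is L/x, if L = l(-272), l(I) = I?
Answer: 272/17469 ≈ 0.015570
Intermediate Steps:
L = -272
x = -17469
L/x = -272/(-17469) = -272*(-1/17469) = 272/17469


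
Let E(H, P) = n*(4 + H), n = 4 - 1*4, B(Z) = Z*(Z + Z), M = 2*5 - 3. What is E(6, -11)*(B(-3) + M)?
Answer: 0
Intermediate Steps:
M = 7 (M = 10 - 3 = 7)
B(Z) = 2*Z² (B(Z) = Z*(2*Z) = 2*Z²)
n = 0 (n = 4 - 4 = 0)
E(H, P) = 0 (E(H, P) = 0*(4 + H) = 0)
E(6, -11)*(B(-3) + M) = 0*(2*(-3)² + 7) = 0*(2*9 + 7) = 0*(18 + 7) = 0*25 = 0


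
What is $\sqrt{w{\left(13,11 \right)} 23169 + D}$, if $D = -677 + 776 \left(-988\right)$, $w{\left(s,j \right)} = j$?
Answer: $i \sqrt{512506} \approx 715.9 i$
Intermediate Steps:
$D = -767365$ ($D = -677 - 766688 = -767365$)
$\sqrt{w{\left(13,11 \right)} 23169 + D} = \sqrt{11 \cdot 23169 - 767365} = \sqrt{254859 - 767365} = \sqrt{-512506} = i \sqrt{512506}$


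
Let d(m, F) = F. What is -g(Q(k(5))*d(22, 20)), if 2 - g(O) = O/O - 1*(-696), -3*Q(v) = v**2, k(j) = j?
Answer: 695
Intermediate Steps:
Q(v) = -v**2/3
g(O) = -695 (g(O) = 2 - (O/O - 1*(-696)) = 2 - (1 + 696) = 2 - 1*697 = 2 - 697 = -695)
-g(Q(k(5))*d(22, 20)) = -1*(-695) = 695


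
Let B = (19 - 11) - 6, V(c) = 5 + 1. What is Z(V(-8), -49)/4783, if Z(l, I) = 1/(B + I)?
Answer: -1/224801 ≈ -4.4484e-6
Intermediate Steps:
V(c) = 6
B = 2 (B = 8 - 6 = 2)
Z(l, I) = 1/(2 + I)
Z(V(-8), -49)/4783 = 1/((2 - 49)*4783) = (1/4783)/(-47) = -1/47*1/4783 = -1/224801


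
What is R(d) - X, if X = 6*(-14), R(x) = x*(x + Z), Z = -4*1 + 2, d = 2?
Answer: 84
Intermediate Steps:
Z = -2 (Z = -4 + 2 = -2)
R(x) = x*(-2 + x) (R(x) = x*(x - 2) = x*(-2 + x))
X = -84
R(d) - X = 2*(-2 + 2) - 1*(-84) = 2*0 + 84 = 0 + 84 = 84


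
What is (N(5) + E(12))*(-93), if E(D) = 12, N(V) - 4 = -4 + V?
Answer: -1581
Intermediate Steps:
N(V) = V (N(V) = 4 + (-4 + V) = V)
(N(5) + E(12))*(-93) = (5 + 12)*(-93) = 17*(-93) = -1581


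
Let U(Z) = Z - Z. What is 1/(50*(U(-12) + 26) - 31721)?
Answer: -1/30421 ≈ -3.2872e-5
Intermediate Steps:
U(Z) = 0
1/(50*(U(-12) + 26) - 31721) = 1/(50*(0 + 26) - 31721) = 1/(50*26 - 31721) = 1/(1300 - 31721) = 1/(-30421) = -1/30421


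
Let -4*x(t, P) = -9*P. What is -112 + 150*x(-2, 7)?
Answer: 4501/2 ≈ 2250.5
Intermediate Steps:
x(t, P) = 9*P/4 (x(t, P) = -(-9)*P/4 = 9*P/4)
-112 + 150*x(-2, 7) = -112 + 150*((9/4)*7) = -112 + 150*(63/4) = -112 + 4725/2 = 4501/2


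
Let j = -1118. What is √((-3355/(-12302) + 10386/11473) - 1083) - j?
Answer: 1118 + I*√21550693551800608426/141140846 ≈ 1118.0 + 32.891*I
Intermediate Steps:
√((-3355/(-12302) + 10386/11473) - 1083) - j = √((-3355/(-12302) + 10386/11473) - 1083) - 1*(-1118) = √((-3355*(-1/12302) + 10386*(1/11473)) - 1083) + 1118 = √((3355/12302 + 10386/11473) - 1083) + 1118 = √(166260487/141140846 - 1083) + 1118 = √(-152689275731/141140846) + 1118 = I*√21550693551800608426/141140846 + 1118 = 1118 + I*√21550693551800608426/141140846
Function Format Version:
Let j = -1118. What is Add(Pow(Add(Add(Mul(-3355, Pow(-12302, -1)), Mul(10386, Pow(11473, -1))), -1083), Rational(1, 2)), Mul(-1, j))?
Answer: Add(1118, Mul(Rational(1, 141140846), I, Pow(21550693551800608426, Rational(1, 2)))) ≈ Add(1118.0, Mul(32.891, I))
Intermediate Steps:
Add(Pow(Add(Add(Mul(-3355, Pow(-12302, -1)), Mul(10386, Pow(11473, -1))), -1083), Rational(1, 2)), Mul(-1, j)) = Add(Pow(Add(Add(Mul(-3355, Pow(-12302, -1)), Mul(10386, Pow(11473, -1))), -1083), Rational(1, 2)), Mul(-1, -1118)) = Add(Pow(Add(Add(Mul(-3355, Rational(-1, 12302)), Mul(10386, Rational(1, 11473))), -1083), Rational(1, 2)), 1118) = Add(Pow(Add(Add(Rational(3355, 12302), Rational(10386, 11473)), -1083), Rational(1, 2)), 1118) = Add(Pow(Add(Rational(166260487, 141140846), -1083), Rational(1, 2)), 1118) = Add(Pow(Rational(-152689275731, 141140846), Rational(1, 2)), 1118) = Add(Mul(Rational(1, 141140846), I, Pow(21550693551800608426, Rational(1, 2))), 1118) = Add(1118, Mul(Rational(1, 141140846), I, Pow(21550693551800608426, Rational(1, 2))))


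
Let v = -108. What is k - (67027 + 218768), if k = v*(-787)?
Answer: -200799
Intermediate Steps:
k = 84996 (k = -108*(-787) = 84996)
k - (67027 + 218768) = 84996 - (67027 + 218768) = 84996 - 1*285795 = 84996 - 285795 = -200799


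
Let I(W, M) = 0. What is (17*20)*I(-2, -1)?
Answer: 0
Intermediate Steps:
(17*20)*I(-2, -1) = (17*20)*0 = 340*0 = 0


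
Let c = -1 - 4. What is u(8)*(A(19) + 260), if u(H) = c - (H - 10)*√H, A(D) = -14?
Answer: -1230 + 984*√2 ≈ 161.59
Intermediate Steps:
c = -5
u(H) = -5 - √H*(-10 + H) (u(H) = -5 - (H - 10)*√H = -5 - (-10 + H)*√H = -5 - √H*(-10 + H))
u(8)*(A(19) + 260) = (-5 - 8^(3/2) + 10*√8)*(-14 + 260) = (-5 - 16*√2 + 10*(2*√2))*246 = (-5 - 16*√2 + 20*√2)*246 = (-5 + 4*√2)*246 = -1230 + 984*√2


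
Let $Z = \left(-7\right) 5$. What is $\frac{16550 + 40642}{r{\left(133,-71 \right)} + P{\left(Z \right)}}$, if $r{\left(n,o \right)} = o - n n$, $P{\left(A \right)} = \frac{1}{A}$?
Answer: $- \frac{2001720}{621601} \approx -3.2203$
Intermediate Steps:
$Z = -35$
$r{\left(n,o \right)} = o - n^{2}$
$\frac{16550 + 40642}{r{\left(133,-71 \right)} + P{\left(Z \right)}} = \frac{16550 + 40642}{\left(-71 - 133^{2}\right) + \frac{1}{-35}} = \frac{57192}{\left(-71 - 17689\right) - \frac{1}{35}} = \frac{57192}{-17760 - \frac{1}{35}} = \frac{57192}{- \frac{621601}{35}} = 57192 \left(- \frac{35}{621601}\right) = - \frac{2001720}{621601}$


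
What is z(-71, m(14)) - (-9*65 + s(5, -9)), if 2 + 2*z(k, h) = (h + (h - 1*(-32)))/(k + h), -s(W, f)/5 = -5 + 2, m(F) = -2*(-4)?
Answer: 11941/21 ≈ 568.62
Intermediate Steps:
m(F) = 8
s(W, f) = 15 (s(W, f) = -5*(-5 + 2) = -5*(-3) = 15)
z(k, h) = -1 + (32 + 2*h)/(2*(h + k)) (z(k, h) = -1 + ((h + (h - 1*(-32)))/(k + h))/2 = -1 + ((h + (h + 32))/(h + k))/2 = -1 + ((h + (32 + h))/(h + k))/2 = -1 + ((32 + 2*h)/(h + k))/2 = -1 + (32 + 2*h)/(2*(h + k)))
z(-71, m(14)) - (-9*65 + s(5, -9)) = (16 - 1*(-71))/(8 - 71) - (-9*65 + 15) = (16 + 71)/(-63) - (-585 + 15) = -1/63*87 - 1*(-570) = -29/21 + 570 = 11941/21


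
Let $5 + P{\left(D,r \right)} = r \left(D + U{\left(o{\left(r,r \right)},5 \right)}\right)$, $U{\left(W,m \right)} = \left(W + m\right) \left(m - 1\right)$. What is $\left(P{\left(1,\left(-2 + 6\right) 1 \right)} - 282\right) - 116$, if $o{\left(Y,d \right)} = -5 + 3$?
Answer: $-351$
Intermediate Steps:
$o{\left(Y,d \right)} = -2$
$U{\left(W,m \right)} = \left(-1 + m\right) \left(W + m\right)$ ($U{\left(W,m \right)} = \left(W + m\right) \left(-1 + m\right) = \left(-1 + m\right) \left(W + m\right)$)
$P{\left(D,r \right)} = -5 + r \left(12 + D\right)$ ($P{\left(D,r \right)} = -5 + r \left(D - \left(13 - 25\right)\right) = -5 + r \left(D + \left(25 + 2 - 5 - 10\right)\right) = -5 + r \left(D + 12\right) = -5 + r \left(12 + D\right)$)
$\left(P{\left(1,\left(-2 + 6\right) 1 \right)} - 282\right) - 116 = \left(\left(-5 + 12 \left(-2 + 6\right) 1 + 1 \left(-2 + 6\right) 1\right) - 282\right) - 116 = \left(\left(-5 + 12 \cdot 4 \cdot 1 + 1 \cdot 4 \cdot 1\right) - 282\right) - 116 = \left(\left(-5 + 12 \cdot 4 + 1 \cdot 4\right) - 282\right) - 116 = \left(\left(-5 + 48 + 4\right) - 282\right) - 116 = \left(47 - 282\right) - 116 = -235 - 116 = -351$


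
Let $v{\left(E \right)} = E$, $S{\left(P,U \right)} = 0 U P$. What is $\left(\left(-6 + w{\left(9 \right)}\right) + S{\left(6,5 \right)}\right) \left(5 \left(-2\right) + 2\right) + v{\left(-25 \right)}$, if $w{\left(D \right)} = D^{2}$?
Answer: $-625$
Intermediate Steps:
$S{\left(P,U \right)} = 0$ ($S{\left(P,U \right)} = 0 P = 0$)
$\left(\left(-6 + w{\left(9 \right)}\right) + S{\left(6,5 \right)}\right) \left(5 \left(-2\right) + 2\right) + v{\left(-25 \right)} = \left(\left(-6 + 9^{2}\right) + 0\right) \left(5 \left(-2\right) + 2\right) - 25 = \left(\left(-6 + 81\right) + 0\right) \left(-10 + 2\right) - 25 = \left(75 + 0\right) \left(-8\right) - 25 = 75 \left(-8\right) - 25 = -600 - 25 = -625$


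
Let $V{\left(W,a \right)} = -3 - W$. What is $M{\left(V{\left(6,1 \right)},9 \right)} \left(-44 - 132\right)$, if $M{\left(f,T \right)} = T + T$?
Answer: $-3168$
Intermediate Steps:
$M{\left(f,T \right)} = 2 T$
$M{\left(V{\left(6,1 \right)},9 \right)} \left(-44 - 132\right) = 2 \cdot 9 \left(-44 - 132\right) = 18 \left(-176\right) = -3168$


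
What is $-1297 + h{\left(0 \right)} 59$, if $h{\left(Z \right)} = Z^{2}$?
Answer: $-1297$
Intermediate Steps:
$-1297 + h{\left(0 \right)} 59 = -1297 + 0^{2} \cdot 59 = -1297 + 0 \cdot 59 = -1297 + 0 = -1297$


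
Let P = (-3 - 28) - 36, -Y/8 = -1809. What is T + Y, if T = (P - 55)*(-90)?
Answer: 25452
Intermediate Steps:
Y = 14472 (Y = -8*(-1809) = 14472)
P = -67 (P = -31 - 36 = -67)
T = 10980 (T = (-67 - 55)*(-90) = -122*(-90) = 10980)
T + Y = 10980 + 14472 = 25452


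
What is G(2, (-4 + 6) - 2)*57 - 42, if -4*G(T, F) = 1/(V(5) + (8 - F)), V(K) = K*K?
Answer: -1867/44 ≈ -42.432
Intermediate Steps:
V(K) = K²
G(T, F) = -1/(4*(33 - F)) (G(T, F) = -1/(4*(5² + (8 - F))) = -1/(4*(25 + (8 - F))) = -1/(4*(33 - F)))
G(2, (-4 + 6) - 2)*57 - 42 = (1/(4*(-33 + ((-4 + 6) - 2))))*57 - 42 = (1/(4*(-33 + (2 - 2))))*57 - 42 = (1/(4*(-33 + 0)))*57 - 42 = ((¼)/(-33))*57 - 42 = ((¼)*(-1/33))*57 - 42 = -1/132*57 - 42 = -19/44 - 42 = -1867/44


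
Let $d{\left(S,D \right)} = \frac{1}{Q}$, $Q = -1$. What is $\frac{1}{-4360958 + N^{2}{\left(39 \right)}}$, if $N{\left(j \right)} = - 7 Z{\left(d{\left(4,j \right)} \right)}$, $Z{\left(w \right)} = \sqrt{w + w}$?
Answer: $- \frac{1}{4361056} \approx -2.293 \cdot 10^{-7}$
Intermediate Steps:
$d{\left(S,D \right)} = -1$ ($d{\left(S,D \right)} = \frac{1}{-1} = -1$)
$Z{\left(w \right)} = \sqrt{2} \sqrt{w}$ ($Z{\left(w \right)} = \sqrt{2 w} = \sqrt{2} \sqrt{w}$)
$N{\left(j \right)} = - 7 i \sqrt{2}$ ($N{\left(j \right)} = - 7 \sqrt{2} \sqrt{-1} = - 7 \sqrt{2} i = - 7 i \sqrt{2}$)
$\frac{1}{-4360958 + N^{2}{\left(39 \right)}} = \frac{1}{-4360958 + \left(- 7 i \sqrt{2}\right)^{2}} = \frac{1}{-4360958 - 98} = \frac{1}{-4361056} = - \frac{1}{4361056}$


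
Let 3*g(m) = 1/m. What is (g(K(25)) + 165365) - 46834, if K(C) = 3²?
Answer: 3200338/27 ≈ 1.1853e+5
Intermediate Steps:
K(C) = 9
g(m) = 1/(3*m)
(g(K(25)) + 165365) - 46834 = ((⅓)/9 + 165365) - 46834 = ((⅓)*(⅑) + 165365) - 46834 = (1/27 + 165365) - 46834 = 4464856/27 - 46834 = 3200338/27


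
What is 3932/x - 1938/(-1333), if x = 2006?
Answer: 4564492/1336999 ≈ 3.4140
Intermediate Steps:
3932/x - 1938/(-1333) = 3932/2006 - 1938/(-1333) = 3932*(1/2006) - 1938*(-1/1333) = 1966/1003 + 1938/1333 = 4564492/1336999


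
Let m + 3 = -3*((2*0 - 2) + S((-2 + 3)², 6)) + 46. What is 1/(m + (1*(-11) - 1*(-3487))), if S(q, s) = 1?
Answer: 1/3522 ≈ 0.00028393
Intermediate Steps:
m = 46 (m = -3 + (-3*((2*0 - 2) + 1) + 46) = -3 + (-3*((0 - 2) + 1) + 46) = -3 + (-3*(-2 + 1) + 46) = -3 + (-3*(-1) + 46) = -3 + (3 + 46) = -3 + 49 = 46)
1/(m + (1*(-11) - 1*(-3487))) = 1/(46 + (1*(-11) - 1*(-3487))) = 1/(46 + (-11 + 3487)) = 1/(46 + 3476) = 1/3522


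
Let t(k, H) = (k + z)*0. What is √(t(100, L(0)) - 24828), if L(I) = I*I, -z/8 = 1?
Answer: 2*I*√6207 ≈ 157.57*I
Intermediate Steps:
z = -8 (z = -8*1 = -8)
L(I) = I²
t(k, H) = 0 (t(k, H) = (k - 8)*0 = (-8 + k)*0 = 0)
√(t(100, L(0)) - 24828) = √(0 - 24828) = √(-24828) = 2*I*√6207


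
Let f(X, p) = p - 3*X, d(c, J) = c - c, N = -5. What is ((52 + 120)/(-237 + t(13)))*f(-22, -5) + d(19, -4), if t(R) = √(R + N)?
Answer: -2486604/56161 - 20984*√2/56161 ≈ -44.805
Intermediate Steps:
t(R) = √(-5 + R) (t(R) = √(R - 5) = √(-5 + R))
d(c, J) = 0
((52 + 120)/(-237 + t(13)))*f(-22, -5) + d(19, -4) = ((52 + 120)/(-237 + √(-5 + 13)))*(-5 - 3*(-22)) + 0 = (172/(-237 + √8))*(-5 + 66) + 0 = (172/(-237 + 2*√2))*61 + 0 = 10492/(-237 + 2*√2) + 0 = 10492/(-237 + 2*√2)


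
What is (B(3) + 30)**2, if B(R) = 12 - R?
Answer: 1521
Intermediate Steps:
(B(3) + 30)**2 = ((12 - 1*3) + 30)**2 = ((12 - 3) + 30)**2 = (9 + 30)**2 = 39**2 = 1521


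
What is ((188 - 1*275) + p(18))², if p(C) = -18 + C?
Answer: 7569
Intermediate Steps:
((188 - 1*275) + p(18))² = ((188 - 1*275) + (-18 + 18))² = ((188 - 275) + 0)² = (-87 + 0)² = (-87)² = 7569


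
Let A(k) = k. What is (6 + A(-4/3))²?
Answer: 196/9 ≈ 21.778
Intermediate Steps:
(6 + A(-4/3))² = (6 - 4/3)² = (14/3)² = 196/9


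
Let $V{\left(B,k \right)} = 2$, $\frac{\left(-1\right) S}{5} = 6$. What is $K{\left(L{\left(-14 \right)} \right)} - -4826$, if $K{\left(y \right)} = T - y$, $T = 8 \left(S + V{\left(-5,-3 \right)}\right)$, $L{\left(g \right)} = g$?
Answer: $4616$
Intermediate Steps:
$S = -30$ ($S = \left(-5\right) 6 = -30$)
$T = -224$ ($T = 8 \left(-30 + 2\right) = 8 \left(-28\right) = -224$)
$K{\left(y \right)} = -224 - y$
$K{\left(L{\left(-14 \right)} \right)} - -4826 = \left(-224 - -14\right) - -4826 = \left(-224 + 14\right) + 4826 = -210 + 4826 = 4616$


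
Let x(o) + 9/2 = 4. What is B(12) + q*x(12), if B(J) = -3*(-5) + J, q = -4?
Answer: 29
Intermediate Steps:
x(o) = -1/2 (x(o) = -9/2 + 4 = -1/2)
B(J) = 15 + J
B(12) + q*x(12) = (15 + 12) - 4*(-1/2) = 27 + 2 = 29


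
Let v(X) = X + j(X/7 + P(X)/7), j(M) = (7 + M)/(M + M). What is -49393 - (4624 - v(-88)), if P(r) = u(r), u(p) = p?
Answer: -19044833/352 ≈ -54105.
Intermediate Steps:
P(r) = r
j(M) = (7 + M)/(2*M) (j(M) = (7 + M)/((2*M)) = (7 + M)*(1/(2*M)) = (7 + M)/(2*M))
v(X) = X + 7*(7 + 2*X/7)/(4*X) (v(X) = X + (7 + (X/7 + X/7))/(2*(X/7 + X/7)) = X + (7 + 2*X/7)/(2*((2*X/7))) = X + (7/(2*X))*(7 + 2*X/7)/2 = X + 7*(7 + 2*X/7)/(4*X))
-49393 - (4624 - v(-88)) = -49393 - (4624 - (½ - 88 + (49/4)/(-88))) = -49393 - (4624 - (½ - 88 + (49/4)*(-1/88))) = -49393 - (4624 - (½ - 88 - 49/352)) = -49393 - (4624 - 1*(-30849/352)) = -49393 - (4624 + 30849/352) = -49393 - 1*1658497/352 = -49393 - 1658497/352 = -19044833/352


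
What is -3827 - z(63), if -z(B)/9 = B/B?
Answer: -3818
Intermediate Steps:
z(B) = -9 (z(B) = -9*B/B = -9*1 = -9)
-3827 - z(63) = -3827 - 1*(-9) = -3827 + 9 = -3818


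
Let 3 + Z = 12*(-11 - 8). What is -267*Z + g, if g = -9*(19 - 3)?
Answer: 61533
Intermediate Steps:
g = -144 (g = -9*16 = -144)
Z = -231 (Z = -3 + 12*(-11 - 8) = -3 + 12*(-19) = -3 - 228 = -231)
-267*Z + g = -267*(-231) - 144 = 61677 - 144 = 61533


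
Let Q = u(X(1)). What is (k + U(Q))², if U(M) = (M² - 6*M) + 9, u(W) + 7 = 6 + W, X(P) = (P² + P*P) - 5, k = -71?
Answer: 484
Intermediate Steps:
X(P) = -5 + 2*P² (X(P) = (P² + P²) - 5 = 2*P² - 5 = -5 + 2*P²)
u(W) = -1 + W (u(W) = -7 + (6 + W) = -1 + W)
Q = -4 (Q = -1 + (-5 + 2*1²) = -1 + (-5 + 2*1) = -1 + (-5 + 2) = -1 - 3 = -4)
U(M) = 9 + M² - 6*M
(k + U(Q))² = (-71 + (9 + (-4)² - 6*(-4)))² = (-71 + (9 + 16 + 24))² = (-71 + 49)² = (-22)² = 484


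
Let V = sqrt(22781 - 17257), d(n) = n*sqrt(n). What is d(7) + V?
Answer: 2*sqrt(1381) + 7*sqrt(7) ≈ 92.844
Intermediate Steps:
d(n) = n**(3/2)
V = 2*sqrt(1381) (V = sqrt(5524) = 2*sqrt(1381) ≈ 74.324)
d(7) + V = 7**(3/2) + 2*sqrt(1381) = 7*sqrt(7) + 2*sqrt(1381) = 2*sqrt(1381) + 7*sqrt(7)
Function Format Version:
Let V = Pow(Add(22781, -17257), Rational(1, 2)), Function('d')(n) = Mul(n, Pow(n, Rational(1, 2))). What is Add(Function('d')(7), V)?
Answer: Add(Mul(2, Pow(1381, Rational(1, 2))), Mul(7, Pow(7, Rational(1, 2)))) ≈ 92.844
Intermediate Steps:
Function('d')(n) = Pow(n, Rational(3, 2))
V = Mul(2, Pow(1381, Rational(1, 2))) (V = Pow(5524, Rational(1, 2)) = Mul(2, Pow(1381, Rational(1, 2))) ≈ 74.324)
Add(Function('d')(7), V) = Add(Pow(7, Rational(3, 2)), Mul(2, Pow(1381, Rational(1, 2)))) = Add(Mul(7, Pow(7, Rational(1, 2))), Mul(2, Pow(1381, Rational(1, 2)))) = Add(Mul(2, Pow(1381, Rational(1, 2))), Mul(7, Pow(7, Rational(1, 2))))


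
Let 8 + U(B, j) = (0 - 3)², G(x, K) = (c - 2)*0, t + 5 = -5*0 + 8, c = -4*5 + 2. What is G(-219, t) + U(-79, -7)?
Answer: 1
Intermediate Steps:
c = -18 (c = -20 + 2 = -18)
t = 3 (t = -5 + (-5*0 + 8) = -5 + (0 + 8) = -5 + 8 = 3)
G(x, K) = 0 (G(x, K) = (-18 - 2)*0 = -20*0 = 0)
U(B, j) = 1 (U(B, j) = -8 + (0 - 3)² = -8 + (-3)² = -8 + 9 = 1)
G(-219, t) + U(-79, -7) = 0 + 1 = 1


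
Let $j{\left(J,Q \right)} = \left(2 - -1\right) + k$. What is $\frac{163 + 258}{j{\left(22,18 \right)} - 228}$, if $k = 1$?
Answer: $- \frac{421}{224} \approx -1.8795$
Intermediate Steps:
$j{\left(J,Q \right)} = 4$ ($j{\left(J,Q \right)} = \left(2 - -1\right) + 1 = \left(2 + 1\right) + 1 = 3 + 1 = 4$)
$\frac{163 + 258}{j{\left(22,18 \right)} - 228} = \frac{163 + 258}{4 - 228} = \frac{421}{4 + \left(\left(\left(4 - 6\right) - 84\right) - 142\right)} = \frac{421}{4 - 228} = \frac{421}{-224} = 421 \left(- \frac{1}{224}\right) = - \frac{421}{224}$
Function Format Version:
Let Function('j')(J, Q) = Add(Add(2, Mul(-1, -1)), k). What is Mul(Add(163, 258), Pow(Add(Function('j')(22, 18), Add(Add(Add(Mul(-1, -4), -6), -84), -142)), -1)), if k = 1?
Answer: Rational(-421, 224) ≈ -1.8795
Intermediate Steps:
Function('j')(J, Q) = 4 (Function('j')(J, Q) = Add(Add(2, Mul(-1, -1)), 1) = Add(Add(2, 1), 1) = Add(3, 1) = 4)
Mul(Add(163, 258), Pow(Add(Function('j')(22, 18), Add(Add(Add(Mul(-1, -4), -6), -84), -142)), -1)) = Mul(Add(163, 258), Pow(Add(4, Add(Add(Add(Mul(-1, -4), -6), -84), -142)), -1)) = Mul(421, Pow(Add(4, Add(Add(Add(4, -6), -84), -142)), -1)) = Mul(421, Pow(Add(4, Add(Add(-2, -84), -142)), -1)) = Mul(421, Pow(Add(4, Add(-86, -142)), -1)) = Mul(421, Pow(Add(4, -228), -1)) = Mul(421, Pow(-224, -1)) = Mul(421, Rational(-1, 224)) = Rational(-421, 224)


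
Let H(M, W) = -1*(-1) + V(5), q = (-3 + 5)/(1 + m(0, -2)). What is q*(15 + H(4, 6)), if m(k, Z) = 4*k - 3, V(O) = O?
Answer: -21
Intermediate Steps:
m(k, Z) = -3 + 4*k
q = -1 (q = (-3 + 5)/(1 + (-3 + 4*0)) = 2/(1 + (-3 + 0)) = 2/(1 - 3) = 2/(-2) = 2*(-1/2) = -1)
H(M, W) = 6 (H(M, W) = -1*(-1) + 5 = 1 + 5 = 6)
q*(15 + H(4, 6)) = -(15 + 6) = -1*21 = -21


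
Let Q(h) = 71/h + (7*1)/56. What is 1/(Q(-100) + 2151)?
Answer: 200/430083 ≈ 0.00046503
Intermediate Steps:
Q(h) = 1/8 + 71/h (Q(h) = 71/h + 7*(1/56) = 71/h + 1/8 = 1/8 + 71/h)
1/(Q(-100) + 2151) = 1/((1/8)*(568 - 100)/(-100) + 2151) = 1/((1/8)*(-1/100)*468 + 2151) = 1/(-117/200 + 2151) = 1/(430083/200) = 200/430083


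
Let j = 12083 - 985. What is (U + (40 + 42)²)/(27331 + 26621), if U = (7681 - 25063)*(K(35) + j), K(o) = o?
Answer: -96753541/26976 ≈ -3586.7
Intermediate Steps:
j = 11098
U = -193513806 (U = (7681 - 25063)*(35 + 11098) = -17382*11133 = -193513806)
(U + (40 + 42)²)/(27331 + 26621) = (-193513806 + (40 + 42)²)/(27331 + 26621) = (-193513806 + 82²)/53952 = (-193513806 + 6724)*(1/53952) = -193507082*1/53952 = -96753541/26976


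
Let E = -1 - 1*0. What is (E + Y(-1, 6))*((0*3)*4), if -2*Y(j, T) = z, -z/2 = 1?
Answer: 0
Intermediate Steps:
E = -1 (E = -1 + 0 = -1)
z = -2 (z = -2*1 = -2)
Y(j, T) = 1 (Y(j, T) = -½*(-2) = 1)
(E + Y(-1, 6))*((0*3)*4) = (-1 + 1)*((0*3)*4) = 0*(0*4) = 0*0 = 0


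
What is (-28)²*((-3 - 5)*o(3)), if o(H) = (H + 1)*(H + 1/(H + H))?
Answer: -238336/3 ≈ -79445.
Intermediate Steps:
o(H) = (1 + H)*(H + 1/(2*H))
(-28)²*((-3 - 5)*o(3)) = (-28)²*((-3 - 5)*(½ + 3 + 3² + (½)/3)) = 784*(-8*(½ + 3 + 9 + (½)*(⅓))) = 784*(-8*(½ + 3 + 9 + ⅙)) = 784*(-8*38/3) = 784*(-304/3) = -238336/3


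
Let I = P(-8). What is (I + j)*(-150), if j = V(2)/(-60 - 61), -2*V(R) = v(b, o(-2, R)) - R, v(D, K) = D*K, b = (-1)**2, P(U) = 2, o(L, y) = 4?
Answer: -36450/121 ≈ -301.24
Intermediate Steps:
I = 2
b = 1
V(R) = -2 + R/2 (V(R) = -(1*4 - R)/2 = -(4 - R)/2 = -2 + R/2)
j = 1/121 (j = (-2 + (1/2)*2)/(-60 - 61) = (-2 + 1)/(-121) = -1*(-1/121) = 1/121 ≈ 0.0082645)
(I + j)*(-150) = (2 + 1/121)*(-150) = (243/121)*(-150) = -36450/121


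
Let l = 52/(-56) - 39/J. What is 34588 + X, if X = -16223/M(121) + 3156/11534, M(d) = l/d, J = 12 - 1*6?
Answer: 89616130575/299884 ≈ 2.9884e+5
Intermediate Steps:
J = 6 (J = 12 - 6 = 6)
l = -52/7 (l = 52/(-56) - 39/6 = 52*(-1/56) - 39*1/6 = -13/14 - 13/2 = -52/7 ≈ -7.4286)
M(d) = -52/(7*d)
X = 79243742783/299884 (X = -16223/((-52/7/121)) + 3156/11534 = -16223/((-52/7*1/121)) + 3156*(1/11534) = -16223/(-52/847) + 1578/5767 = -16223*(-847/52) + 1578/5767 = 13740881/52 + 1578/5767 = 79243742783/299884 ≈ 2.6425e+5)
34588 + X = 34588 + 79243742783/299884 = 89616130575/299884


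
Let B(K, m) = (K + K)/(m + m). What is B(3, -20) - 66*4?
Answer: -5283/20 ≈ -264.15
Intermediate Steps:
B(K, m) = K/m (B(K, m) = (2*K)/((2*m)) = (2*K)*(1/(2*m)) = K/m)
B(3, -20) - 66*4 = 3/(-20) - 66*4 = 3*(-1/20) - 264 = -3/20 - 264 = -5283/20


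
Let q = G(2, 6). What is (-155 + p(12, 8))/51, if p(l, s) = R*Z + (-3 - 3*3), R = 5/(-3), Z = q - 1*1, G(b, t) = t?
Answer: -526/153 ≈ -3.4379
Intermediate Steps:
q = 6
Z = 5 (Z = 6 - 1*1 = 6 - 1 = 5)
R = -5/3 (R = 5*(-1/3) = -5/3 ≈ -1.6667)
p(l, s) = -61/3 (p(l, s) = -5/3*5 + (-3 - 3*3) = -25/3 + (-3 - 9) = -25/3 - 12 = -61/3)
(-155 + p(12, 8))/51 = (-155 - 61/3)/51 = -526/3*1/51 = -526/153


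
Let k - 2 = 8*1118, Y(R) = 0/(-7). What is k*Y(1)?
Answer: 0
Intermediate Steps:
Y(R) = 0 (Y(R) = 0*(-⅐) = 0)
k = 8946 (k = 2 + 8*1118 = 2 + 8944 = 8946)
k*Y(1) = 8946*0 = 0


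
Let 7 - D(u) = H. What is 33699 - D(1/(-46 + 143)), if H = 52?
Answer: 33744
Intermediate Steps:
D(u) = -45 (D(u) = 7 - 1*52 = 7 - 52 = -45)
33699 - D(1/(-46 + 143)) = 33699 - 1*(-45) = 33699 + 45 = 33744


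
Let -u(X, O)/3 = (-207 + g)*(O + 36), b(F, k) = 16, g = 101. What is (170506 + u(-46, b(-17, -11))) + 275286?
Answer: 462328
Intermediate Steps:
u(X, O) = 11448 + 318*O (u(X, O) = -3*(-207 + 101)*(O + 36) = -(-318)*(36 + O) = -3*(-3816 - 106*O) = 11448 + 318*O)
(170506 + u(-46, b(-17, -11))) + 275286 = (170506 + (11448 + 318*16)) + 275286 = (170506 + (11448 + 5088)) + 275286 = (170506 + 16536) + 275286 = 187042 + 275286 = 462328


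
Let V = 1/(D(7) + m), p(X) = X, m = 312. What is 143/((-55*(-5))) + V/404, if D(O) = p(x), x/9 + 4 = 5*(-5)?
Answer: 267877/515100 ≈ 0.52005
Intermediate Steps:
x = -261 (x = -36 + 9*(5*(-5)) = -36 + 9*(-25) = -36 - 225 = -261)
D(O) = -261
V = 1/51 (V = 1/(-261 + 312) = 1/51 ≈ 0.019608)
143/((-55*(-5))) + V/404 = 143/((-55*(-5))) + (1/51)/404 = 143/275 + (1/51)*(1/404) = 143*(1/275) + 1/20604 = 13/25 + 1/20604 = 267877/515100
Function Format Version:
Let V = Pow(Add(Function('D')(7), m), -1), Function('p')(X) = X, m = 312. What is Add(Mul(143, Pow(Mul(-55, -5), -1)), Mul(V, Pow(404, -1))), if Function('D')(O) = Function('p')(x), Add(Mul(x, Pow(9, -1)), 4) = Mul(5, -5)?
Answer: Rational(267877, 515100) ≈ 0.52005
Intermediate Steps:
x = -261 (x = Add(-36, Mul(9, Mul(5, -5))) = Add(-36, Mul(9, -25)) = Add(-36, -225) = -261)
Function('D')(O) = -261
V = Rational(1, 51) (V = Pow(Add(-261, 312), -1) = Pow(51, -1) = Rational(1, 51) ≈ 0.019608)
Add(Mul(143, Pow(Mul(-55, -5), -1)), Mul(V, Pow(404, -1))) = Add(Mul(143, Pow(Mul(-55, -5), -1)), Mul(Rational(1, 51), Pow(404, -1))) = Add(Mul(143, Pow(275, -1)), Mul(Rational(1, 51), Rational(1, 404))) = Add(Mul(143, Rational(1, 275)), Rational(1, 20604)) = Add(Rational(13, 25), Rational(1, 20604)) = Rational(267877, 515100)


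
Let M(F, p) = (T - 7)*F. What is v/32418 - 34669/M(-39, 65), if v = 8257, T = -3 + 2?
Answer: -186887243/1685736 ≈ -110.86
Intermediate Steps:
T = -1
M(F, p) = -8*F (M(F, p) = (-1 - 7)*F = -8*F)
v/32418 - 34669/M(-39, 65) = 8257/32418 - 34669/((-8*(-39))) = 8257*(1/32418) - 34669/312 = 8257/32418 - 34669*1/312 = 8257/32418 - 34669/312 = -186887243/1685736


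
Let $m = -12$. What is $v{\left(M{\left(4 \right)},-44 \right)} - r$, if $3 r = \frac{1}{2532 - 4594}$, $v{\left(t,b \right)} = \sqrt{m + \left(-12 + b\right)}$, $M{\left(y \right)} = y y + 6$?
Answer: $\frac{1}{6186} + 2 i \sqrt{17} \approx 0.00016166 + 8.2462 i$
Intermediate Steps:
$M{\left(y \right)} = 6 + y^{2}$ ($M{\left(y \right)} = y^{2} + 6 = 6 + y^{2}$)
$v{\left(t,b \right)} = \sqrt{-24 + b}$ ($v{\left(t,b \right)} = \sqrt{-12 + \left(-12 + b\right)} = \sqrt{-24 + b}$)
$r = - \frac{1}{6186}$ ($r = \frac{1}{3 \left(2532 - 4594\right)} = \frac{1}{3 \left(-2062\right)} = \frac{1}{3} \left(- \frac{1}{2062}\right) = - \frac{1}{6186} \approx -0.00016166$)
$v{\left(M{\left(4 \right)},-44 \right)} - r = \sqrt{-24 - 44} - - \frac{1}{6186} = \sqrt{-68} + \frac{1}{6186} = 2 i \sqrt{17} + \frac{1}{6186} = \frac{1}{6186} + 2 i \sqrt{17}$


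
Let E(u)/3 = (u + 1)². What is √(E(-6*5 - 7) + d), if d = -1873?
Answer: √2015 ≈ 44.889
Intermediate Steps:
E(u) = 3*(1 + u)² (E(u) = 3*(u + 1)² = 3*(1 + u)²)
√(E(-6*5 - 7) + d) = √(3*(1 + (-6*5 - 7))² - 1873) = √(3*(1 + (-30 - 7))² - 1873) = √(3*(1 - 37)² - 1873) = √(3*(-36)² - 1873) = √(3*1296 - 1873) = √(3888 - 1873) = √2015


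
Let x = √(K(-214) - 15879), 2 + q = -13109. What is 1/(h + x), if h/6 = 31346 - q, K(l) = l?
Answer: 38106/10164472951 - 11*I*√133/71151310657 ≈ 3.7489e-6 - 1.7829e-9*I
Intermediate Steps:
q = -13111 (q = -2 - 13109 = -13111)
x = 11*I*√133 (x = √(-214 - 15879) = √(-16093) = 11*I*√133 ≈ 126.86*I)
h = 266742 (h = 6*(31346 - 1*(-13111)) = 6*(31346 + 13111) = 6*44457 = 266742)
1/(h + x) = 1/(266742 + 11*I*√133)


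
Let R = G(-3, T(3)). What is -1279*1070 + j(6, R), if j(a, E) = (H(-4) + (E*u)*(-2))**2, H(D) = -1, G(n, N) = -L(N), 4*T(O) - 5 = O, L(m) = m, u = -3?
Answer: -1368361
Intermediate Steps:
T(O) = 5/4 + O/4
G(n, N) = -N
R = -2 (R = -(5/4 + (1/4)*3) = -(5/4 + 3/4) = -1*2 = -2)
j(a, E) = (-1 + 6*E)**2 (j(a, E) = (-1 + (E*(-3))*(-2))**2 = (-1 - 3*E*(-2))**2 = (-1 + 6*E)**2)
-1279*1070 + j(6, R) = -1279*1070 + (1 - 6*(-2))**2 = -1368530 + (1 + 12)**2 = -1368530 + 13**2 = -1368530 + 169 = -1368361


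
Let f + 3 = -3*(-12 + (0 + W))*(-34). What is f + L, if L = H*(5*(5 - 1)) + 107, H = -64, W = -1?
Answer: -2502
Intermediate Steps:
f = -1329 (f = -3 - 3*(-12 + (0 - 1))*(-34) = -3 - 3*(-12 - 1)*(-34) = -3 - 3*(-13)*(-34) = -3 + 39*(-34) = -3 - 1326 = -1329)
L = -1173 (L = -320*(5 - 1) + 107 = -320*4 + 107 = -64*20 + 107 = -1280 + 107 = -1173)
f + L = -1329 - 1173 = -2502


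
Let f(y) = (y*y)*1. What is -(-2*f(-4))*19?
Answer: 608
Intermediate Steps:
f(y) = y**2 (f(y) = y**2*1 = y**2)
-(-2*f(-4))*19 = -(-2*(-4)**2)*19 = -(-2*16)*19 = -(-32)*19 = -1*(-608) = 608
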